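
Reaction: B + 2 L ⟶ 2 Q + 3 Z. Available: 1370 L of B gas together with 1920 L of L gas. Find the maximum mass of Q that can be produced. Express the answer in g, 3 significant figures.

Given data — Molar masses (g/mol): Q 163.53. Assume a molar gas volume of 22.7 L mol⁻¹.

n(B) = 1370 / 22.7 = 60.35 mol
n(L) = 1920 / 22.7 = 84.58 mol
n/ν → B: 60.35, L: 42.29; L is limiting.
n(Q) = (2/2) × 84.58 = 84.58 mol
mass = 84.58 × 163.53 = 13830 g

13800 g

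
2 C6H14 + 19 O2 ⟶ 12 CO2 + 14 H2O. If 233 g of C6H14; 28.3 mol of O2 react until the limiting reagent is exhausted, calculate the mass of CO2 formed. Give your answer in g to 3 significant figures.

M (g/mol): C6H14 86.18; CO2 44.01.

n(C6H14) = 233.0 / 86.18 = 2.704 mol
n(O2) = 28.30 mol
n/ν for C6H14 = 2.704/2 = 1.352
n/ν for O2 = 28.30/19 = 1.489
Smallest n/ν is C6H14 → limiting reagent.
n(CO2) = (12/2) × 2.704 = 16.22 mol
mass = 16.22 × 44.01 = 713.8 g

714 g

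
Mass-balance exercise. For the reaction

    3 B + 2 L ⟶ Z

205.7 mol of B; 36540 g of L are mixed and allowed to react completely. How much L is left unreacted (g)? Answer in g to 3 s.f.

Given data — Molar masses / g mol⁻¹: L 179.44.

11900 g

n(B) = 205.7 mol
n(L) = 36540 / 179.44 = 203.6 mol
n/ν for B = 205.7/3 = 68.57
n/ν for L = 203.6/2 = 101.8
Smallest n/ν is B → limiting reagent.
L consumed = (2/3) × 205.7 = 137.1 mol
L remaining = 203.6 − 137.1 = 66.50 mol
mass = 66.50 × 179.44 = 11930 g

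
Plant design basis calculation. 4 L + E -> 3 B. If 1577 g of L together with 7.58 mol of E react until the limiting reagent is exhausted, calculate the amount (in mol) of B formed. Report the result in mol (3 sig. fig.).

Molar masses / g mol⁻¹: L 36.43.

22.7 mol

n(L) = 1577 / 36.43 = 43.29 mol
n(E) = 7.580 mol
n/ν for L = 43.29/4 = 10.82
n/ν for E = 7.580/1 = 7.580
Smallest n/ν is E → limiting reagent.
n(B) = (3/1) × 7.580 = 22.74 mol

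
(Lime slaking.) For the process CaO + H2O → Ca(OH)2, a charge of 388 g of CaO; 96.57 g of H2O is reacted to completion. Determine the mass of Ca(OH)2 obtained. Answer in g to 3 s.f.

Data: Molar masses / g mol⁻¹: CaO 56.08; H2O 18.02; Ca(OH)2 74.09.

n(CaO) = 388.0 / 56.08 = 6.919 mol
n(H2O) = 96.57 / 18.02 = 5.359 mol
n/ν → CaO: 6.919, H2O: 5.359; H2O is limiting.
n(Ca(OH)2) = (1/1) × 5.359 = 5.359 mol
mass = 5.359 × 74.09 = 397.0 g

397 g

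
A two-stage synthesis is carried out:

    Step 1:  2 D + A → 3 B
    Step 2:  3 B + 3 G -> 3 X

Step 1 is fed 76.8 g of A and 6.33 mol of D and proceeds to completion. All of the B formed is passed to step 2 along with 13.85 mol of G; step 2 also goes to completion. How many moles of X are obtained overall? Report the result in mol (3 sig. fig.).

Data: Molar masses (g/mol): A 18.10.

9.50 mol

Step 1:
n(A) = 76.80 / 18.10 = 4.243 mol
n(D) = 6.330 mol
n/ν → A: 4.243, D: 3.165; D is limiting.
n(B) produced = (3/2) × 6.330 = 9.495 mol
Step 2:
n(B) available = 9.495 mol
n(G) = 13.85 mol
n/ν → B: 3.165, G: 4.617; B is limiting.
n(X) = (3/3) × 9.495 = 9.495 mol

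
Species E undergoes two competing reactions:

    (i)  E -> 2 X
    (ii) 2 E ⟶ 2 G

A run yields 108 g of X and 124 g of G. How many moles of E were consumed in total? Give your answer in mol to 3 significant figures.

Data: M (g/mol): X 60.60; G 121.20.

1.91 mol

n(X) = 108 / 60.60 = 1.782 mol
n(G) = 124 / 121.20 = 1.023 mol
n(E) via (i) = (1/2)×1.782 = 0.8910 mol
n(E) via (ii) = (2/2)×1.023 = 1.023 mol
total n(E) = 0.8910 + 1.023 = 1.914 mol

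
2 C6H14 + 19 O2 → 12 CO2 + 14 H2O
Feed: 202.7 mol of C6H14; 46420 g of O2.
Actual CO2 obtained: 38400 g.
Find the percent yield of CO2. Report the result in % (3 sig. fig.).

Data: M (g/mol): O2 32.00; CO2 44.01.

n(C6H14) = 202.7 mol
n(O2) = 46420 / 32.00 = 1451 mol
n/ν → C6H14: 101.4, O2: 76.37; O2 is limiting.
theoretical n(CO2) = (12/19) × 1451 = 916.4 mol → 40330 g
% yield = 38400 / 40330 × 100 = 95.21 %

95.2 %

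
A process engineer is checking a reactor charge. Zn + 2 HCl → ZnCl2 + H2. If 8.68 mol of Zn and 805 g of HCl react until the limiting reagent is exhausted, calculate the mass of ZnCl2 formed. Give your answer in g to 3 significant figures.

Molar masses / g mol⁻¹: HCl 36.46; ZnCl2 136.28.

1180 g

n(Zn) = 8.680 mol
n(HCl) = 805.0 / 36.46 = 22.08 mol
n/ν for Zn = 8.680/1 = 8.680
n/ν for HCl = 22.08/2 = 11.04
Smallest n/ν is Zn → limiting reagent.
n(ZnCl2) = (1/1) × 8.680 = 8.680 mol
mass = 8.680 × 136.28 = 1183 g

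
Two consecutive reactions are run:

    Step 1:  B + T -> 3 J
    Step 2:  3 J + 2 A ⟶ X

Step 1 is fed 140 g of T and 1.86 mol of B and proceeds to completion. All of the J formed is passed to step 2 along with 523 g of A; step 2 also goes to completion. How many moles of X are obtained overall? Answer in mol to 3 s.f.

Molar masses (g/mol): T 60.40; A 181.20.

1.44 mol

Step 1:
n(T) = 140.0 / 60.40 = 2.318 mol
n(B) = 1.860 mol
n/ν for T = 2.318/1 = 2.318
n/ν for B = 1.860/1 = 1.860
Smallest n/ν is B → limiting reagent.
n(J) produced = (3/1) × 1.860 = 5.580 mol
Step 2:
n(J) available = 5.580 mol
n(A) = 523.0 / 181.20 = 2.886 mol
n/ν for J = 5.580/3 = 1.860
n/ν for A = 2.886/2 = 1.443
Smallest n/ν is A → limiting reagent.
n(X) = (1/2) × 2.886 = 1.443 mol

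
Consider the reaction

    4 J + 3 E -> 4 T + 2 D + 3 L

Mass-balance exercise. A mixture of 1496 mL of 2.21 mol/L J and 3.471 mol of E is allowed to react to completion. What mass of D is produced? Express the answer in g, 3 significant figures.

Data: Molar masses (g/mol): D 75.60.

125 g

n(J) = 2.21 × 1496/1000 = 3.306 mol
n(E) = 3.471 mol
n/ν → J: 0.8265, E: 1.157; J is limiting.
n(D) = (2/4) × 3.306 = 1.653 mol
mass = 1.653 × 75.60 = 125.0 g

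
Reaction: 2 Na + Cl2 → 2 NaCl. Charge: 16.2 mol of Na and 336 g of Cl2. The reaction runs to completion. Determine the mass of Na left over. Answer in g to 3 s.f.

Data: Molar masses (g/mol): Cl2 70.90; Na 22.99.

n(Na) = 16.20 mol
n(Cl2) = 336.0 / 70.90 = 4.739 mol
n/ν for Na = 16.20/2 = 8.100
n/ν for Cl2 = 4.739/1 = 4.739
Smallest n/ν is Cl2 → limiting reagent.
Na consumed = (2/1) × 4.739 = 9.478 mol
Na remaining = 16.20 − 9.478 = 6.722 mol
mass = 6.722 × 22.99 = 154.5 g

155 g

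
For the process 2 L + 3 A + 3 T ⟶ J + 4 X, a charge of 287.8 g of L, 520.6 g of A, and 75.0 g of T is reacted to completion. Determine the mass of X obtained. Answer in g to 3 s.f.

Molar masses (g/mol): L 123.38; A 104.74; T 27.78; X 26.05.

n(L) = 287.8 / 123.38 = 2.333 mol
n(A) = 520.6 / 104.74 = 4.970 mol
n(T) = 75.00 / 27.78 = 2.700 mol
n/ν for L = 2.333/2 = 1.167
n/ν for A = 4.970/3 = 1.657
n/ν for T = 2.700/3 = 0.9000
Smallest n/ν is T → limiting reagent.
n(X) = (4/3) × 2.700 = 3.600 mol
mass = 3.600 × 26.05 = 93.78 g

93.8 g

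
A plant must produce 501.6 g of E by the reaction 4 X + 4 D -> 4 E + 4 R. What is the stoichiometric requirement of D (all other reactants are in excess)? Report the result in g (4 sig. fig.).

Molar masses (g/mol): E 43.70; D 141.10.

1620 g

n(E) = 501.6 / 43.70 = 11.48 mol
n(D) = (4/4) × 11.48 = 11.48 mol
mass = 11.48 × 141.10 = 1620 g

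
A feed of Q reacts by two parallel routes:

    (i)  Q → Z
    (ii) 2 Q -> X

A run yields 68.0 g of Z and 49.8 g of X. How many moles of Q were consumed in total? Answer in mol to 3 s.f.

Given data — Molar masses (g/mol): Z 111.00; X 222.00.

n(Z) = 68.0 / 111.00 = 0.6126 mol
n(X) = 49.8 / 222.00 = 0.2243 mol
n(Q) via (i) = (1/1)×0.6126 = 0.6126 mol
n(Q) via (ii) = (2/1)×0.2243 = 0.4486 mol
total n(Q) = 0.6126 + 0.4486 = 1.061 mol

1.06 mol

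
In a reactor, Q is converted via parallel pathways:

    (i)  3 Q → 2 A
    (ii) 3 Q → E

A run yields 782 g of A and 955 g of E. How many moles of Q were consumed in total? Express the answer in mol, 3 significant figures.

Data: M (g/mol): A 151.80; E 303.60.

17.2 mol

n(A) = 782 / 151.80 = 5.152 mol
n(E) = 955 / 303.60 = 3.146 mol
n(Q) via (i) = (3/2)×5.152 = 7.728 mol
n(Q) via (ii) = (3/1)×3.146 = 9.438 mol
total n(Q) = 7.728 + 9.438 = 17.17 mol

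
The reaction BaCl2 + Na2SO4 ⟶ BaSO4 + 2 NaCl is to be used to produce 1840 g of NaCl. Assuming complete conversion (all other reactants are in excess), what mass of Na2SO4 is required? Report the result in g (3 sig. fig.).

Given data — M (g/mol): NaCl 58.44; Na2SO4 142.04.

n(NaCl) = 1840 / 58.44 = 31.49 mol
n(Na2SO4) = (1/2) × 31.49 = 15.75 mol
mass = 15.75 × 142.04 = 2237 g

2240 g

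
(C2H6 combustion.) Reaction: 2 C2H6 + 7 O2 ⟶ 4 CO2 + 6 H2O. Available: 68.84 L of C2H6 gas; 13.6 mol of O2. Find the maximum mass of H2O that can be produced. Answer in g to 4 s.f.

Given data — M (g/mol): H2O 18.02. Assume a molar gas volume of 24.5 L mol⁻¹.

n(C2H6) = 68.84 / 24.5 = 2.810 mol
n(O2) = 13.60 mol
n/ν for C2H6 = 2.810/2 = 1.405
n/ν for O2 = 13.60/7 = 1.943
Smallest n/ν is C2H6 → limiting reagent.
n(H2O) = (6/2) × 2.810 = 8.430 mol
mass = 8.430 × 18.02 = 151.9 g

151.9 g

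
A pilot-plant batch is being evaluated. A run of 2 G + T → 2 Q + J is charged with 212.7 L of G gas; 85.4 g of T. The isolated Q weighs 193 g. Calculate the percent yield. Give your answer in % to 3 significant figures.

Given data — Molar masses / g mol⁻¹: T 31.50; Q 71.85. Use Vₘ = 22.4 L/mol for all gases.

49.5 %

n(G) = 212.7 / 22.4 = 9.496 mol
n(T) = 85.40 / 31.50 = 2.711 mol
n/ν for G = 9.496/2 = 4.748
n/ν for T = 2.711/1 = 2.711
Smallest n/ν is T → limiting reagent.
theoretical n(Q) = (2/1) × 2.711 = 5.422 mol → 389.6 g
% yield = 193 / 389.6 × 100 = 49.54 %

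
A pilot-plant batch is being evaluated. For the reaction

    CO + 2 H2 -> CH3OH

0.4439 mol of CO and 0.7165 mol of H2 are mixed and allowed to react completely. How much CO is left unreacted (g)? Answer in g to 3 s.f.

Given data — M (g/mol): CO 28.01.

2.40 g

n(CO) = 0.4439 mol
n(H2) = 0.7165 mol
n/ν → CO: 0.4439, H2: 0.3583; H2 is limiting.
CO consumed = (1/2) × 0.7165 = 0.3583 mol
CO remaining = 0.4439 − 0.3583 = 0.08560 mol
mass = 0.08560 × 28.01 = 2.398 g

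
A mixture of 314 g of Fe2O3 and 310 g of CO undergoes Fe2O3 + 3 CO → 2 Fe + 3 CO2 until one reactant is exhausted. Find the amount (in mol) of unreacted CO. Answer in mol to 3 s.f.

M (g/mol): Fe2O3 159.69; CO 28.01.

5.17 mol

n(Fe2O3) = 314.0 / 159.69 = 1.966 mol
n(CO) = 310.0 / 28.01 = 11.07 mol
n/ν → Fe2O3: 1.966, CO: 3.690; Fe2O3 is limiting.
CO consumed = (3/1) × 1.966 = 5.898 mol
CO remaining = 11.07 − 5.898 = 5.172 mol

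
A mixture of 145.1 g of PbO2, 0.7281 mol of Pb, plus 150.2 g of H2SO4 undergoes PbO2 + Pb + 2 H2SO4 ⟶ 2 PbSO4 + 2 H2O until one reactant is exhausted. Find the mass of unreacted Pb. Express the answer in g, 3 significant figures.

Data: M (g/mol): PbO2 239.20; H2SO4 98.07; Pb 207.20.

25.2 g

n(PbO2) = 145.1 / 239.20 = 0.6066 mol
n(Pb) = 0.7281 mol
n(H2SO4) = 150.2 / 98.07 = 1.532 mol
n/ν → PbO2: 0.6066, Pb: 0.7281, H2SO4: 0.7660; PbO2 is limiting.
Pb consumed = (1/1) × 0.6066 = 0.6066 mol
Pb remaining = 0.7281 − 0.6066 = 0.1215 mol
mass = 0.1215 × 207.20 = 25.17 g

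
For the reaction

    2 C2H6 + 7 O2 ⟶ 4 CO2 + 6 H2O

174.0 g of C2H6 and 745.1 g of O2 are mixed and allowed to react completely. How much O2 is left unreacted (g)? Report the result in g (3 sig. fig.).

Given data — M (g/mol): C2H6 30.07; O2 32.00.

n(C2H6) = 174.0 / 30.07 = 5.786 mol
n(O2) = 745.1 / 32.00 = 23.28 mol
n/ν → C2H6: 2.893, O2: 3.326; C2H6 is limiting.
O2 consumed = (7/2) × 5.786 = 20.25 mol
O2 remaining = 23.28 − 20.25 = 3.030 mol
mass = 3.030 × 32.00 = 96.96 g

97.0 g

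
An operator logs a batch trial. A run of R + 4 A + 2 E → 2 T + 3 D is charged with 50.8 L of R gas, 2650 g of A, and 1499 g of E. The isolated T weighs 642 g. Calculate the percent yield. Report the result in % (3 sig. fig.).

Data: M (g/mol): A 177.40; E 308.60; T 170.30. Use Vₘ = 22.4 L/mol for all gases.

n(R) = 50.80 / 22.4 = 2.268 mol
n(A) = 2650 / 177.40 = 14.94 mol
n(E) = 1499 / 308.60 = 4.857 mol
n/ν for R = 2.268/1 = 2.268
n/ν for A = 14.94/4 = 3.735
n/ν for E = 4.857/2 = 2.429
Smallest n/ν is R → limiting reagent.
theoretical n(T) = (2/1) × 2.268 = 4.536 mol → 772.5 g
% yield = 642 / 772.5 × 100 = 83.11 %

83.1 %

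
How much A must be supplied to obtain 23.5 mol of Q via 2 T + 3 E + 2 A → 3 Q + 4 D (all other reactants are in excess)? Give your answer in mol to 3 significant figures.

15.7 mol

n(Q) = 23.50 mol
n(A) = (2/3) × 23.50 = 15.67 mol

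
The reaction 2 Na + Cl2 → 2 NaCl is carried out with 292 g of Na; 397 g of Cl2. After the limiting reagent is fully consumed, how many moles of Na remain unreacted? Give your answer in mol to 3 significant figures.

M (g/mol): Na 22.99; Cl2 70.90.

1.50 mol

n(Na) = 292.0 / 22.99 = 12.70 mol
n(Cl2) = 397.0 / 70.90 = 5.599 mol
n/ν → Na: 6.350, Cl2: 5.599; Cl2 is limiting.
Na consumed = (2/1) × 5.599 = 11.20 mol
Na remaining = 12.70 − 11.20 = 1.500 mol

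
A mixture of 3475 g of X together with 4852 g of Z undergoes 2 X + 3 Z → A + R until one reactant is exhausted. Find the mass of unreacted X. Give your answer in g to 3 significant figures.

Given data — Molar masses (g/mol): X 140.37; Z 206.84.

n(X) = 3475 / 140.37 = 24.76 mol
n(Z) = 4852 / 206.84 = 23.46 mol
n/ν → X: 12.38, Z: 7.820; Z is limiting.
X consumed = (2/3) × 23.46 = 15.64 mol
X remaining = 24.76 − 15.64 = 9.120 mol
mass = 9.120 × 140.37 = 1280 g

1280 g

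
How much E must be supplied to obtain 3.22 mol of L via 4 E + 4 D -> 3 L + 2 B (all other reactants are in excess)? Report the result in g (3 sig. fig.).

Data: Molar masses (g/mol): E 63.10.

n(L) = 3.220 mol
n(E) = (4/3) × 3.220 = 4.293 mol
mass = 4.293 × 63.10 = 270.9 g

271 g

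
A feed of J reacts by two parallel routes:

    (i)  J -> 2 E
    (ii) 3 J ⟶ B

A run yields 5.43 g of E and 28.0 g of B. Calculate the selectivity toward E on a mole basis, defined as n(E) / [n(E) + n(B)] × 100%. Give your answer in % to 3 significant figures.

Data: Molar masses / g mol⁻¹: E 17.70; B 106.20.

n(E) = 5.43 / 17.70 = 0.3068 mol
n(B) = 28.0 / 106.20 = 0.2637 mol
selectivity = 0.3068/(0.3068+0.2637) × 100 = 53.78 %

53.8 %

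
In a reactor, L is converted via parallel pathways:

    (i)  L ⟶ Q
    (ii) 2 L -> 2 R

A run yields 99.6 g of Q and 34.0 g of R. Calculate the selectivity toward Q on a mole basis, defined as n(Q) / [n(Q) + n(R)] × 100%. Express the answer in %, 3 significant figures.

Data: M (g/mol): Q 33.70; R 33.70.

74.6 %

n(Q) = 99.6 / 33.70 = 2.955 mol
n(R) = 34.0 / 33.70 = 1.009 mol
selectivity = 2.955/(2.955+1.009) × 100 = 74.55 %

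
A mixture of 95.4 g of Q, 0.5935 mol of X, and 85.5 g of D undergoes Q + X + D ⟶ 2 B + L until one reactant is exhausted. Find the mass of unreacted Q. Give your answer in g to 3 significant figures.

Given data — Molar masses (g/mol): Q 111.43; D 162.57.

n(Q) = 95.40 / 111.43 = 0.8561 mol
n(X) = 0.5935 mol
n(D) = 85.50 / 162.57 = 0.5259 mol
n/ν → Q: 0.8561, X: 0.5935, D: 0.5259; D is limiting.
Q consumed = (1/1) × 0.5259 = 0.5259 mol
Q remaining = 0.8561 − 0.5259 = 0.3302 mol
mass = 0.3302 × 111.43 = 36.79 g

36.8 g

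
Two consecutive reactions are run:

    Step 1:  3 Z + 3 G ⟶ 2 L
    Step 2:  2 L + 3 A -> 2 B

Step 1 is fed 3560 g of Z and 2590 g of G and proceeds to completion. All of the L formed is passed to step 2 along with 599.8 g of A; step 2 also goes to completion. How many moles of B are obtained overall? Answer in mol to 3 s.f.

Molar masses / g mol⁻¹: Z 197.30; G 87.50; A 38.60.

Step 1:
n(Z) = 3560 / 197.30 = 18.04 mol
n(G) = 2590 / 87.50 = 29.60 mol
n/ν → Z: 6.013, G: 9.867; Z is limiting.
n(L) produced = (2/3) × 18.04 = 12.03 mol
Step 2:
n(L) available = 12.03 mol
n(A) = 599.8 / 38.60 = 15.54 mol
n/ν → L: 6.015, A: 5.180; A is limiting.
n(B) = (2/3) × 15.54 = 10.36 mol

10.4 mol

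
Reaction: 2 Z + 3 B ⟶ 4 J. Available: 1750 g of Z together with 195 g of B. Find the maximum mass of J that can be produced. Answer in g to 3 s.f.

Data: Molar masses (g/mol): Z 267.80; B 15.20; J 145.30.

1900 g

n(Z) = 1750 / 267.80 = 6.535 mol
n(B) = 195.0 / 15.20 = 12.83 mol
n/ν for Z = 6.535/2 = 3.268
n/ν for B = 12.83/3 = 4.277
Smallest n/ν is Z → limiting reagent.
n(J) = (4/2) × 6.535 = 13.07 mol
mass = 13.07 × 145.30 = 1899 g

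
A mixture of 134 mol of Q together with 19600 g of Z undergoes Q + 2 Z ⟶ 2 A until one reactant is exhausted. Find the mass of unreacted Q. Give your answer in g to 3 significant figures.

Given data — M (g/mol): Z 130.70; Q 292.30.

17300 g

n(Q) = 134.0 mol
n(Z) = 19600 / 130.70 = 150.0 mol
n/ν → Q: 134.0, Z: 75.00; Z is limiting.
Q consumed = (1/2) × 150.0 = 75.00 mol
Q remaining = 134.0 − 75.00 = 59.00 mol
mass = 59.00 × 292.30 = 17250 g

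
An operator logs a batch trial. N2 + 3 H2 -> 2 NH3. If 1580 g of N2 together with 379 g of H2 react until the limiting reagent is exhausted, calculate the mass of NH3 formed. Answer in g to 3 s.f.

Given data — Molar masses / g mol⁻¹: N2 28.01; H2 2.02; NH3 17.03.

n(N2) = 1580 / 28.01 = 56.41 mol
n(H2) = 379.0 / 2.02 = 187.6 mol
n/ν for N2 = 56.41/1 = 56.41
n/ν for H2 = 187.6/3 = 62.53
Smallest n/ν is N2 → limiting reagent.
n(NH3) = (2/1) × 56.41 = 112.8 mol
mass = 112.8 × 17.03 = 1921 g

1920 g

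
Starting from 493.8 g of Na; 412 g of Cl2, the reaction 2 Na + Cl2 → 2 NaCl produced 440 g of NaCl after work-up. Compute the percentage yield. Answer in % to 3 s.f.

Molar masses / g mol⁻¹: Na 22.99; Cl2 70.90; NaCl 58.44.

64.8 %

n(Na) = 493.8 / 22.99 = 21.48 mol
n(Cl2) = 412.0 / 70.90 = 5.811 mol
n/ν for Na = 21.48/2 = 10.74
n/ν for Cl2 = 5.811/1 = 5.811
Smallest n/ν is Cl2 → limiting reagent.
theoretical n(NaCl) = (2/1) × 5.811 = 11.62 mol → 679.1 g
% yield = 440 / 679.1 × 100 = 64.79 %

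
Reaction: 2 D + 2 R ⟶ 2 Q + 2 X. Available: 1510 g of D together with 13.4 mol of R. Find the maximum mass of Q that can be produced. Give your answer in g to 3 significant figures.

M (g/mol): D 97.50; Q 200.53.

n(D) = 1510 / 97.50 = 15.49 mol
n(R) = 13.40 mol
n/ν → D: 7.745, R: 6.700; R is limiting.
n(Q) = (2/2) × 13.40 = 13.40 mol
mass = 13.40 × 200.53 = 2687 g

2690 g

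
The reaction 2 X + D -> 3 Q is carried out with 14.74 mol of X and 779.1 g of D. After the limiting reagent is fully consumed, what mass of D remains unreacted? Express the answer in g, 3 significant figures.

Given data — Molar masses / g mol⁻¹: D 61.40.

n(X) = 14.74 mol
n(D) = 779.1 / 61.40 = 12.69 mol
n/ν for X = 14.74/2 = 7.370
n/ν for D = 12.69/1 = 12.69
Smallest n/ν is X → limiting reagent.
D consumed = (1/2) × 14.74 = 7.370 mol
D remaining = 12.69 − 7.370 = 5.320 mol
mass = 5.320 × 61.40 = 326.6 g

327 g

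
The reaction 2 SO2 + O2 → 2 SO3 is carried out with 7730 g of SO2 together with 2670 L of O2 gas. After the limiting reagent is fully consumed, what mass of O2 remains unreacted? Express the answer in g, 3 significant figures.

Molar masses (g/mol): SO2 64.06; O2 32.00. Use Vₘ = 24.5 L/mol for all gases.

n(SO2) = 7730 / 64.06 = 120.7 mol
n(O2) = 2670 / 24.5 = 109.0 mol
n/ν for SO2 = 120.7/2 = 60.35
n/ν for O2 = 109.0/1 = 109.0
Smallest n/ν is SO2 → limiting reagent.
O2 consumed = (1/2) × 120.7 = 60.35 mol
O2 remaining = 109.0 − 60.35 = 48.65 mol
mass = 48.65 × 32.00 = 1557 g

1560 g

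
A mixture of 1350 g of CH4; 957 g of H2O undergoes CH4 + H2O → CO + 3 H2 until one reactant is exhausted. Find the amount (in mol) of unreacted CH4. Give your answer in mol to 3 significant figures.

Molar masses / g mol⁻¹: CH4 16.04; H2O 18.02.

n(CH4) = 1350 / 16.04 = 84.16 mol
n(H2O) = 957.0 / 18.02 = 53.11 mol
n/ν for CH4 = 84.16/1 = 84.16
n/ν for H2O = 53.11/1 = 53.11
Smallest n/ν is H2O → limiting reagent.
CH4 consumed = (1/1) × 53.11 = 53.11 mol
CH4 remaining = 84.16 − 53.11 = 31.05 mol

31.1 mol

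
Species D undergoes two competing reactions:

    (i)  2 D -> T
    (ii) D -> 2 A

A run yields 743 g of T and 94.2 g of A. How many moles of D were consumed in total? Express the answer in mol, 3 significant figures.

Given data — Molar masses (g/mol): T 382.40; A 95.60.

n(T) = 743 / 382.40 = 1.943 mol
n(A) = 94.2 / 95.60 = 0.9854 mol
n(D) via (i) = (2/1)×1.943 = 3.886 mol
n(D) via (ii) = (1/2)×0.9854 = 0.4927 mol
total n(D) = 3.886 + 0.4927 = 4.379 mol

4.38 mol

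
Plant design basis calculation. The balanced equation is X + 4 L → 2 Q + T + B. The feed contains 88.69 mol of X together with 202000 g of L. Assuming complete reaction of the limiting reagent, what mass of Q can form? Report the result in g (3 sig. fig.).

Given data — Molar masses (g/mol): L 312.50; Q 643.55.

114000 g

n(X) = 88.69 mol
n(L) = 202000 / 312.50 = 646.4 mol
n/ν for X = 88.69/1 = 88.69
n/ν for L = 646.4/4 = 161.6
Smallest n/ν is X → limiting reagent.
n(Q) = (2/1) × 88.69 = 177.4 mol
mass = 177.4 × 643.55 = 114200 g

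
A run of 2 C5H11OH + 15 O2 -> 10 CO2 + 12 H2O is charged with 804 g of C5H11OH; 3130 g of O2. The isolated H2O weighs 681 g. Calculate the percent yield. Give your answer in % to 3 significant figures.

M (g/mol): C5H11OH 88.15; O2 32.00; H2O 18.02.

n(C5H11OH) = 804.0 / 88.15 = 9.121 mol
n(O2) = 3130 / 32.00 = 97.81 mol
n/ν → C5H11OH: 4.561, O2: 6.521; C5H11OH is limiting.
theoretical n(H2O) = (12/2) × 9.121 = 54.73 mol → 986.2 g
% yield = 681 / 986.2 × 100 = 69.05 %

69.1 %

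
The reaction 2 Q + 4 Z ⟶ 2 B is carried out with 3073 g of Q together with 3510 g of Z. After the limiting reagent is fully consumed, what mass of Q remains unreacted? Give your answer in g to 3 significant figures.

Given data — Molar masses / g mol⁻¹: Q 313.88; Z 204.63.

381 g

n(Q) = 3073 / 313.88 = 9.790 mol
n(Z) = 3510 / 204.63 = 17.15 mol
n/ν for Q = 9.790/2 = 4.895
n/ν for Z = 17.15/4 = 4.288
Smallest n/ν is Z → limiting reagent.
Q consumed = (2/4) × 17.15 = 8.575 mol
Q remaining = 9.790 − 8.575 = 1.215 mol
mass = 1.215 × 313.88 = 381.4 g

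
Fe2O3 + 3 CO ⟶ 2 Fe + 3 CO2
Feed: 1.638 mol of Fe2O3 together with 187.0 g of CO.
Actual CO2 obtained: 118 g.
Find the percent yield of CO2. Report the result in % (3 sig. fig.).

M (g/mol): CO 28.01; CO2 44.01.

54.6 %

n(Fe2O3) = 1.638 mol
n(CO) = 187.0 / 28.01 = 6.676 mol
n/ν for Fe2O3 = 1.638/1 = 1.638
n/ν for CO = 6.676/3 = 2.225
Smallest n/ν is Fe2O3 → limiting reagent.
theoretical n(CO2) = (3/1) × 1.638 = 4.914 mol → 216.3 g
% yield = 118 / 216.3 × 100 = 54.55 %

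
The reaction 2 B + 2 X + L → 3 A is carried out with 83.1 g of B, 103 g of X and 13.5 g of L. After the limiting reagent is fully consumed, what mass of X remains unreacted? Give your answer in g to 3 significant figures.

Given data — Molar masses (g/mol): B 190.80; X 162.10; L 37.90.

32.4 g

n(B) = 83.10 / 190.80 = 0.4355 mol
n(X) = 103.0 / 162.10 = 0.6354 mol
n(L) = 13.50 / 37.90 = 0.3562 mol
n/ν for B = 0.4355/2 = 0.2178
n/ν for X = 0.6354/2 = 0.3177
n/ν for L = 0.3562/1 = 0.3562
Smallest n/ν is B → limiting reagent.
X consumed = (2/2) × 0.4355 = 0.4355 mol
X remaining = 0.6354 − 0.4355 = 0.1999 mol
mass = 0.1999 × 162.10 = 32.40 g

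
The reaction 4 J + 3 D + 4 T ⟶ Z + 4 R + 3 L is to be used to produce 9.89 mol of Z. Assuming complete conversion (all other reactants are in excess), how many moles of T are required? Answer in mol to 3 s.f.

n(Z) = 9.890 mol
n(T) = (4/1) × 9.890 = 39.56 mol

39.6 mol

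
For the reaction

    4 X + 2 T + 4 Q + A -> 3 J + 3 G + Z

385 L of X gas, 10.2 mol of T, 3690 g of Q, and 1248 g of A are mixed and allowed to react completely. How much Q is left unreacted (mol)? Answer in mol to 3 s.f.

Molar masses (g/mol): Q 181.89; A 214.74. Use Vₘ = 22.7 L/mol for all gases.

3.33 mol

n(X) = 385.0 / 22.7 = 16.96 mol
n(T) = 10.20 mol
n(Q) = 3690 / 181.89 = 20.29 mol
n(A) = 1248 / 214.74 = 5.812 mol
n/ν for X = 16.96/4 = 4.240
n/ν for T = 10.20/2 = 5.100
n/ν for Q = 20.29/4 = 5.073
n/ν for A = 5.812/1 = 5.812
Smallest n/ν is X → limiting reagent.
Q consumed = (4/4) × 16.96 = 16.96 mol
Q remaining = 20.29 − 16.96 = 3.330 mol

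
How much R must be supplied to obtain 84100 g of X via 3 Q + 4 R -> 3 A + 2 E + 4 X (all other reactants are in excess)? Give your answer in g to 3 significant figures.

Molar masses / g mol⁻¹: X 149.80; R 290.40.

n(X) = 84100 / 149.80 = 561.4 mol
n(R) = (4/4) × 561.4 = 561.4 mol
mass = 561.4 × 290.40 = 163000 g

163000 g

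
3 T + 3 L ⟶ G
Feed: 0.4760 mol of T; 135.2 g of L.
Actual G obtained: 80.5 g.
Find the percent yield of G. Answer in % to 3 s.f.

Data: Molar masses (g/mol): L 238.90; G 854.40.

n(T) = 0.4760 mol
n(L) = 135.2 / 238.90 = 0.5659 mol
n/ν for T = 0.4760/3 = 0.1587
n/ν for L = 0.5659/3 = 0.1886
Smallest n/ν is T → limiting reagent.
theoretical n(G) = (1/3) × 0.4760 = 0.1587 mol → 135.6 g
% yield = 80.5 / 135.6 × 100 = 59.37 %

59.4 %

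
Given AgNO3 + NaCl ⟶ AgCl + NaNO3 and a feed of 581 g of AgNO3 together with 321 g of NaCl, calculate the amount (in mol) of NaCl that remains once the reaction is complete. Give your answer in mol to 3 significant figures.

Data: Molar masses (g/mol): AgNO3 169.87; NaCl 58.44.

n(AgNO3) = 581.0 / 169.87 = 3.420 mol
n(NaCl) = 321.0 / 58.44 = 5.493 mol
n/ν → AgNO3: 3.420, NaCl: 5.493; AgNO3 is limiting.
NaCl consumed = (1/1) × 3.420 = 3.420 mol
NaCl remaining = 5.493 − 3.420 = 2.073 mol

2.07 mol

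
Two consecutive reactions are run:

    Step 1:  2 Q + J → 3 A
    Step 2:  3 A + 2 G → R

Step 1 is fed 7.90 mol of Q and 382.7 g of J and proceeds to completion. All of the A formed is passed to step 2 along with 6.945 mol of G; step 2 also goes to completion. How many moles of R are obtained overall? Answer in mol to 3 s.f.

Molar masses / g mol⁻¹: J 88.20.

3.47 mol

Step 1:
n(Q) = 7.900 mol
n(J) = 382.7 / 88.20 = 4.339 mol
n/ν for Q = 7.900/2 = 3.950
n/ν for J = 4.339/1 = 4.339
Smallest n/ν is Q → limiting reagent.
n(A) produced = (3/2) × 7.900 = 11.85 mol
Step 2:
n(A) available = 11.85 mol
n(G) = 6.945 mol
n/ν for A = 11.85/3 = 3.950
n/ν for G = 6.945/2 = 3.473
Smallest n/ν is G → limiting reagent.
n(R) = (1/2) × 6.945 = 3.473 mol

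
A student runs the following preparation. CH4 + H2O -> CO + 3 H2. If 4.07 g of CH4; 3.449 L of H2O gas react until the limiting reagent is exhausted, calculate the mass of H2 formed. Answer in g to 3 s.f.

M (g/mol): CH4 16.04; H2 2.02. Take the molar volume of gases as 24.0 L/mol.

0.871 g

n(CH4) = 4.070 / 16.04 = 0.2537 mol
n(H2O) = 3.449 / 24.0 = 0.1437 mol
n/ν for CH4 = 0.2537/1 = 0.2537
n/ν for H2O = 0.1437/1 = 0.1437
Smallest n/ν is H2O → limiting reagent.
n(H2) = (3/1) × 0.1437 = 0.4311 mol
mass = 0.4311 × 2.02 = 0.8708 g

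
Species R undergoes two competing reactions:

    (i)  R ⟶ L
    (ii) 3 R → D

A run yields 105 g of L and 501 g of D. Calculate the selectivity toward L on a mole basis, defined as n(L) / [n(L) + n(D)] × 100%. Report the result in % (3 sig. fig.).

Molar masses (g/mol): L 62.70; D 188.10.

n(L) = 105 / 62.70 = 1.675 mol
n(D) = 501 / 188.10 = 2.663 mol
selectivity = 1.675/(1.675+2.663) × 100 = 38.61 %

38.6 %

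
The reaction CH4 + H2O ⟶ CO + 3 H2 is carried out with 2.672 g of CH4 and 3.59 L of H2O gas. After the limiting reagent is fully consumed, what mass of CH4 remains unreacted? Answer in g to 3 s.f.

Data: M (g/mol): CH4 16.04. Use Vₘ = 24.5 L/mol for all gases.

0.322 g

n(CH4) = 2.672 / 16.04 = 0.1666 mol
n(H2O) = 3.590 / 24.5 = 0.1465 mol
n/ν for CH4 = 0.1666/1 = 0.1666
n/ν for H2O = 0.1465/1 = 0.1465
Smallest n/ν is H2O → limiting reagent.
CH4 consumed = (1/1) × 0.1465 = 0.1465 mol
CH4 remaining = 0.1666 − 0.1465 = 0.02010 mol
mass = 0.02010 × 16.04 = 0.3224 g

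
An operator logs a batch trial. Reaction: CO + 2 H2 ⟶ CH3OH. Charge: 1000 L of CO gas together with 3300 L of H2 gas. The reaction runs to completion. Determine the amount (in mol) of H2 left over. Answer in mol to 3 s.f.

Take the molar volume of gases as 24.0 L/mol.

54.2 mol

n(CO) = 1000 / 24.0 = 41.67 mol
n(H2) = 3300 / 24.0 = 137.5 mol
n/ν for CO = 41.67/1 = 41.67
n/ν for H2 = 137.5/2 = 68.75
Smallest n/ν is CO → limiting reagent.
H2 consumed = (2/1) × 41.67 = 83.34 mol
H2 remaining = 137.5 − 83.34 = 54.16 mol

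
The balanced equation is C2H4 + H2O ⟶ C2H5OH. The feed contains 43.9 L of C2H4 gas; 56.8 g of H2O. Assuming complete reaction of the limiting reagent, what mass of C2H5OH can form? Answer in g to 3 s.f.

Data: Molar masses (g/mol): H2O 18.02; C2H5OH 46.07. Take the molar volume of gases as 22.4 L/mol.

90.3 g

n(C2H4) = 43.90 / 22.4 = 1.960 mol
n(H2O) = 56.80 / 18.02 = 3.152 mol
n/ν for C2H4 = 1.960/1 = 1.960
n/ν for H2O = 3.152/1 = 3.152
Smallest n/ν is C2H4 → limiting reagent.
n(C2H5OH) = (1/1) × 1.960 = 1.960 mol
mass = 1.960 × 46.07 = 90.30 g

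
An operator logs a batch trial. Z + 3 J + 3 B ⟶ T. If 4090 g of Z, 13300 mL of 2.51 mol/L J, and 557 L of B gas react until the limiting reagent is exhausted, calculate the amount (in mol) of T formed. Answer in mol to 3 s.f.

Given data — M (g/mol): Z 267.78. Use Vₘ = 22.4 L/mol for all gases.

8.29 mol

n(Z) = 4090 / 267.78 = 15.27 mol
n(J) = 2.51 × 13300/1000 = 33.38 mol
n(B) = 557.0 / 22.4 = 24.87 mol
n/ν → Z: 15.27, J: 11.13, B: 8.290; B is limiting.
n(T) = (1/3) × 24.87 = 8.290 mol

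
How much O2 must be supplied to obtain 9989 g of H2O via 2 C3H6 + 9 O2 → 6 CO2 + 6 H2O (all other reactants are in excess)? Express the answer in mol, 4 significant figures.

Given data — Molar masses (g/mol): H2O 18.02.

n(H2O) = 9989 / 18.02 = 554.3 mol
n(O2) = (9/6) × 554.3 = 831.5 mol

831.5 mol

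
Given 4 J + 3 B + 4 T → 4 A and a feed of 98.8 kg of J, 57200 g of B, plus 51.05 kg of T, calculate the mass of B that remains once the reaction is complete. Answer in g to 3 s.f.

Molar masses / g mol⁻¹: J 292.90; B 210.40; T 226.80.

21700 g

n(J) = 98.80×1000 / 292.90 = 337.3 mol
n(B) = 57200 / 210.40 = 271.9 mol
n(T) = 51.05×1000 / 226.80 = 225.1 mol
n/ν → J: 84.33, B: 90.63, T: 56.28; T is limiting.
B consumed = (3/4) × 225.1 = 168.8 mol
B remaining = 271.9 − 168.8 = 103.1 mol
mass = 103.1 × 210.40 = 21690 g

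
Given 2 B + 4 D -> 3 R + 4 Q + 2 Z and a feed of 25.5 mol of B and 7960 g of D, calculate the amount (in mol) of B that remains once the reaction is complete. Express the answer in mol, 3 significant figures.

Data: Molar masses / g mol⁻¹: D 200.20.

5.62 mol

n(B) = 25.50 mol
n(D) = 7960 / 200.20 = 39.76 mol
n/ν → B: 12.75, D: 9.940; D is limiting.
B consumed = (2/4) × 39.76 = 19.88 mol
B remaining = 25.50 − 19.88 = 5.620 mol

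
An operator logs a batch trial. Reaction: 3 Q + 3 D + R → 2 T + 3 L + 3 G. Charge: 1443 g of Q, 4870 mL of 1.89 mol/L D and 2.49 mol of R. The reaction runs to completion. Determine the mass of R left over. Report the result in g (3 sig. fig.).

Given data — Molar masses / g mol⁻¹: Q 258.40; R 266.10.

167 g

n(Q) = 1443 / 258.40 = 5.584 mol
n(D) = 1.89 × 4870/1000 = 9.204 mol
n(R) = 2.490 mol
n/ν for Q = 5.584/3 = 1.861
n/ν for D = 9.204/3 = 3.068
n/ν for R = 2.490/1 = 2.490
Smallest n/ν is Q → limiting reagent.
R consumed = (1/3) × 5.584 = 1.861 mol
R remaining = 2.490 − 1.861 = 0.6290 mol
mass = 0.6290 × 266.10 = 167.4 g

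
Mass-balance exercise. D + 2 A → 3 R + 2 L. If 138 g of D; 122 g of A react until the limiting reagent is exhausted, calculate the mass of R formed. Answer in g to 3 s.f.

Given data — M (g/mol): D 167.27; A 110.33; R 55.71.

n(D) = 138.0 / 167.27 = 0.8250 mol
n(A) = 122.0 / 110.33 = 1.106 mol
n/ν → D: 0.8250, A: 0.5530; A is limiting.
n(R) = (3/2) × 1.106 = 1.659 mol
mass = 1.659 × 55.71 = 92.42 g

92.4 g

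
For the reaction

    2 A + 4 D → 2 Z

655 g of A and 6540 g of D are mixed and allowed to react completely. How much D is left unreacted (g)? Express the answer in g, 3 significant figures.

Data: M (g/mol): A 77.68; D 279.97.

n(A) = 655.0 / 77.68 = 8.432 mol
n(D) = 6540 / 279.97 = 23.36 mol
n/ν for A = 8.432/2 = 4.216
n/ν for D = 23.36/4 = 5.840
Smallest n/ν is A → limiting reagent.
D consumed = (4/2) × 8.432 = 16.86 mol
D remaining = 23.36 − 16.86 = 6.500 mol
mass = 6.500 × 279.97 = 1820 g

1820 g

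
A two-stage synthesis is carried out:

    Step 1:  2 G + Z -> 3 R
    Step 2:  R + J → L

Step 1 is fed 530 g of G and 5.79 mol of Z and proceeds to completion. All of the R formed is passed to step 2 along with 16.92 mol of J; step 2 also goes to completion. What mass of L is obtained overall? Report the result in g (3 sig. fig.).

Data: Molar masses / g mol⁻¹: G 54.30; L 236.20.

Step 1:
n(G) = 530.0 / 54.30 = 9.761 mol
n(Z) = 5.790 mol
n/ν for G = 9.761/2 = 4.881
n/ν for Z = 5.790/1 = 5.790
Smallest n/ν is G → limiting reagent.
n(R) produced = (3/2) × 9.761 = 14.64 mol
Step 2:
n(R) available = 14.64 mol
n(J) = 16.92 mol
n/ν for R = 14.64/1 = 14.64
n/ν for J = 16.92/1 = 16.92
Smallest n/ν is R → limiting reagent.
n(L) = (1/1) × 14.64 = 14.64 mol
mass = 14.64 × 236.20 = 3458 g

3460 g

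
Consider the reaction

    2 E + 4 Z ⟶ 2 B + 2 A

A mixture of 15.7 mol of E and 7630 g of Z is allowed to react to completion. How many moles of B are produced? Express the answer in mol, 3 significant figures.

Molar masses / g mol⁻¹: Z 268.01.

14.2 mol

n(E) = 15.70 mol
n(Z) = 7630 / 268.01 = 28.47 mol
n/ν for E = 15.70/2 = 7.850
n/ν for Z = 28.47/4 = 7.118
Smallest n/ν is Z → limiting reagent.
n(B) = (2/4) × 28.47 = 14.24 mol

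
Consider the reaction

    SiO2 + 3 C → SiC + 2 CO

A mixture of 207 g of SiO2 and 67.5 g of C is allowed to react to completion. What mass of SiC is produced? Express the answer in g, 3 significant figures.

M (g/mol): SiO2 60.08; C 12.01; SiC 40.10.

n(SiO2) = 207.0 / 60.08 = 3.445 mol
n(C) = 67.50 / 12.01 = 5.620 mol
n/ν → SiO2: 3.445, C: 1.873; C is limiting.
n(SiC) = (1/3) × 5.620 = 1.873 mol
mass = 1.873 × 40.10 = 75.11 g

75.1 g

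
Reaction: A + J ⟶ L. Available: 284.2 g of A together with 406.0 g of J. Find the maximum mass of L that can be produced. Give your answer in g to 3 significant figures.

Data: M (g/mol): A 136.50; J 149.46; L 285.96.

595 g

n(A) = 284.2 / 136.50 = 2.082 mol
n(J) = 406.0 / 149.46 = 2.716 mol
n/ν for A = 2.082/1 = 2.082
n/ν for J = 2.716/1 = 2.716
Smallest n/ν is A → limiting reagent.
n(L) = (1/1) × 2.082 = 2.082 mol
mass = 2.082 × 285.96 = 595.4 g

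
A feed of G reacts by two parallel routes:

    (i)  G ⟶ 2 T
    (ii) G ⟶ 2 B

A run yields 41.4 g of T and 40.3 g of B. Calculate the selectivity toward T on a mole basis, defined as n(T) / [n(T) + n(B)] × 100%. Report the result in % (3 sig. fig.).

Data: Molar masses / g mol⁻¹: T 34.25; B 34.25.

50.7 %

n(T) = 41.4 / 34.25 = 1.209 mol
n(B) = 40.3 / 34.25 = 1.177 mol
selectivity = 1.209/(1.209+1.177) × 100 = 50.67 %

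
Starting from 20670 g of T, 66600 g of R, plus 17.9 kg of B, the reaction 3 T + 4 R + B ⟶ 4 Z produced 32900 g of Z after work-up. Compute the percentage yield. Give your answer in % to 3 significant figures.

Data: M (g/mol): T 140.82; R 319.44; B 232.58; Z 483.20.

n(T) = 20670 / 140.82 = 146.8 mol
n(R) = 66600 / 319.44 = 208.5 mol
n(B) = 17.90×1000 / 232.58 = 76.96 mol
n/ν for T = 146.8/3 = 48.93
n/ν for R = 208.5/4 = 52.13
n/ν for B = 76.96/1 = 76.96
Smallest n/ν is T → limiting reagent.
theoretical n(Z) = (4/3) × 146.8 = 195.7 mol → 94560 g
% yield = 32900 / 94560 × 100 = 34.79 %

34.8 %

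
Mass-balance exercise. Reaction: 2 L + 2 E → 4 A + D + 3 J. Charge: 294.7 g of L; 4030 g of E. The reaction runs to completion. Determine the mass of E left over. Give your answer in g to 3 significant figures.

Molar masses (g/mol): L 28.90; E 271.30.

1260 g

n(L) = 294.7 / 28.90 = 10.20 mol
n(E) = 4030 / 271.30 = 14.85 mol
n/ν for L = 10.20/2 = 5.100
n/ν for E = 14.85/2 = 7.425
Smallest n/ν is L → limiting reagent.
E consumed = (2/2) × 10.20 = 10.20 mol
E remaining = 14.85 − 10.20 = 4.650 mol
mass = 4.650 × 271.30 = 1262 g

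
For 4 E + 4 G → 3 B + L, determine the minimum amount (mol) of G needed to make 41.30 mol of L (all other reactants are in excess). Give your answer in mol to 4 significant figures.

n(L) = 41.30 mol
n(G) = (4/1) × 41.30 = 165.2 mol

165.2 mol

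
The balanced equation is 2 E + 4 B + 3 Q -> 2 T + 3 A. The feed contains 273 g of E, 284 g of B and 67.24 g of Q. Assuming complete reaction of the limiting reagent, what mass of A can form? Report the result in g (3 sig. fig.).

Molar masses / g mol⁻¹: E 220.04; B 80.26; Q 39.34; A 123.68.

n(E) = 273.0 / 220.04 = 1.241 mol
n(B) = 284.0 / 80.26 = 3.538 mol
n(Q) = 67.24 / 39.34 = 1.709 mol
n/ν for E = 1.241/2 = 0.6205
n/ν for B = 3.538/4 = 0.8845
n/ν for Q = 1.709/3 = 0.5697
Smallest n/ν is Q → limiting reagent.
n(A) = (3/3) × 1.709 = 1.709 mol
mass = 1.709 × 123.68 = 211.4 g

211 g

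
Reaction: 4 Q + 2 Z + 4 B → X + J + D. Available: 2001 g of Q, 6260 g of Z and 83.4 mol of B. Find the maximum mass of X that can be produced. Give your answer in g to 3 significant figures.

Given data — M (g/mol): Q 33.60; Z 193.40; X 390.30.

5810 g

n(Q) = 2001 / 33.60 = 59.55 mol
n(Z) = 6260 / 193.40 = 32.37 mol
n(B) = 83.40 mol
n/ν → Q: 14.89, Z: 16.19, B: 20.85; Q is limiting.
n(X) = (1/4) × 59.55 = 14.89 mol
mass = 14.89 × 390.30 = 5812 g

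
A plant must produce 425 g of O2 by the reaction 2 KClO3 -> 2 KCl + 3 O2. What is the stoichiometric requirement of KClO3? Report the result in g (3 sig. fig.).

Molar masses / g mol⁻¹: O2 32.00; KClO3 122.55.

1090 g

n(O2) = 425 / 32.00 = 13.28 mol
n(KClO3) = (2/3) × 13.28 = 8.853 mol
mass = 8.853 × 122.55 = 1085 g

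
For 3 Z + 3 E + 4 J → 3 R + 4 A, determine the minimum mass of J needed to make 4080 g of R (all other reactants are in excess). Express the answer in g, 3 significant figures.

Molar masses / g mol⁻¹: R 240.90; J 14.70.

n(R) = 4080 / 240.90 = 16.94 mol
n(J) = (4/3) × 16.94 = 22.59 mol
mass = 22.59 × 14.70 = 332.1 g

332 g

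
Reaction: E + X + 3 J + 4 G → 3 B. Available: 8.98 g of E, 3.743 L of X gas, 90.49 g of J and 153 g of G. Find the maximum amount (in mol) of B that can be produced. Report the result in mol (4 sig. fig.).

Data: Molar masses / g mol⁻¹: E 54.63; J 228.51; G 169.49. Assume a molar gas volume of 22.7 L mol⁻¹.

0.3960 mol

n(E) = 8.980 / 54.63 = 0.1644 mol
n(X) = 3.743 / 22.7 = 0.1649 mol
n(J) = 90.49 / 228.51 = 0.3960 mol
n(G) = 153.0 / 169.49 = 0.9027 mol
n/ν for E = 0.1644/1 = 0.1644
n/ν for X = 0.1649/1 = 0.1649
n/ν for J = 0.3960/3 = 0.1320
n/ν for G = 0.9027/4 = 0.2257
Smallest n/ν is J → limiting reagent.
n(B) = (3/3) × 0.3960 = 0.3960 mol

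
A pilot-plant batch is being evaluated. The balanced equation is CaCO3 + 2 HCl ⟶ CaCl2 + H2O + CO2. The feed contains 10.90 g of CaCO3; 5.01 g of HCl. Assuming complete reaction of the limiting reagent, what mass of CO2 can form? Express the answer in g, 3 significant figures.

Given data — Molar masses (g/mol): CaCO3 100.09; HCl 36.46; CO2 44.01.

n(CaCO3) = 10.90 / 100.09 = 0.1089 mol
n(HCl) = 5.010 / 36.46 = 0.1374 mol
n/ν for CaCO3 = 0.1089/1 = 0.1089
n/ν for HCl = 0.1374/2 = 0.06870
Smallest n/ν is HCl → limiting reagent.
n(CO2) = (1/2) × 0.1374 = 0.06870 mol
mass = 0.06870 × 44.01 = 3.023 g

3.02 g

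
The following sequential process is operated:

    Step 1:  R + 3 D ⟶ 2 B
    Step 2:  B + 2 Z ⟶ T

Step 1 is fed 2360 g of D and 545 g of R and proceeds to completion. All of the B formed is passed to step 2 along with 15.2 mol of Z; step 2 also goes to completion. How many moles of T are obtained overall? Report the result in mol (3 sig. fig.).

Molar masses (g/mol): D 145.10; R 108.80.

Step 1:
n(D) = 2360 / 145.10 = 16.26 mol
n(R) = 545.0 / 108.80 = 5.009 mol
n/ν for D = 16.26/3 = 5.420
n/ν for R = 5.009/1 = 5.009
Smallest n/ν is R → limiting reagent.
n(B) produced = (2/1) × 5.009 = 10.02 mol
Step 2:
n(B) available = 10.02 mol
n(Z) = 15.20 mol
n/ν for B = 10.02/1 = 10.02
n/ν for Z = 15.20/2 = 7.600
Smallest n/ν is Z → limiting reagent.
n(T) = (1/2) × 15.20 = 7.600 mol

7.60 mol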